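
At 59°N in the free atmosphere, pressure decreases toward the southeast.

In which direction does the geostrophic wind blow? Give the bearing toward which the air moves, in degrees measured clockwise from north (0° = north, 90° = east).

225°

The pressure-gradient force points toward the southeast (bearing 135°).
Geostrophic balance: in the Northern Hemisphere the Coriolis force deflects motion to the right, so the geostrophic wind blows 90° to the right of the pressure-gradient force (low pressure on the left).
Rotating 135° by 90° clockwise gives 225° — the wind blows toward the southwest.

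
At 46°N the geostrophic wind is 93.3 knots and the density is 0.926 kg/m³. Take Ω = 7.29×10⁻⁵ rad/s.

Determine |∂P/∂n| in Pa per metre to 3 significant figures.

Coriolis parameter at 46°N:
f = 2Ω sin φ = 2 × 7.29×10⁻⁵ × sin 46° = 1.05×10⁻⁴ s⁻¹
Wind speed in SI: 93.3 knots = 48.0 m/s
Geostrophic balance rearranged: |∂P/∂n| = f ρ V_g
|∂P/∂n| = 1.05×10⁻⁴ × 0.926 × 48.0 = 4.66×10⁻³ Pa/m

4.66×10⁻³ Pa/m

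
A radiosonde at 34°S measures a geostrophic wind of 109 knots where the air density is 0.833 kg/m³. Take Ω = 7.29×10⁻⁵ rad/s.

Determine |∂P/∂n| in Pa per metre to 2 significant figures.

3.8×10⁻³ Pa/m

Coriolis parameter at 34°S:
f = 2Ω sin φ = 2 × 7.29×10⁻⁵ × sin 34° = 8.15×10⁻⁵ s⁻¹
Wind speed in SI: 109 knots = 56.1 m/s
Geostrophic balance rearranged: |∂P/∂n| = f ρ V_g
|∂P/∂n| = 8.15×10⁻⁵ × 0.833 × 56.1 = 3.81×10⁻³ Pa/m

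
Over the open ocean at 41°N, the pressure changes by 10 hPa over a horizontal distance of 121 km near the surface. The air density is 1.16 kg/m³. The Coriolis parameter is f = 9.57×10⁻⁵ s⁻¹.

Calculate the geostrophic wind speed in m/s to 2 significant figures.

Pressure gradient: |∂P/∂n| = 1000 Pa / 121000 m = 8.26×10⁻³ Pa/m
Geostrophic balance (pressure-gradient force = Coriolis force):
V_g = (1/(fρ)) |∂P/∂n| = 8.26×10⁻³ / (9.57×10⁻⁵ × 1.16) = 74.4 m/s

74 m/s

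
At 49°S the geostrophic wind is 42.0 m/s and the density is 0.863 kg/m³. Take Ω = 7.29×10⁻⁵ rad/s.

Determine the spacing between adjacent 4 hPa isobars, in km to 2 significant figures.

100 km

Coriolis parameter at 49°S:
f = 2Ω sin φ = 2 × 7.29×10⁻⁵ × sin 49° = 1.10×10⁻⁴ s⁻¹
Geostrophic balance rearranged: |∂P/∂n| = f ρ V_g
|∂P/∂n| = 1.10×10⁻⁴ × 0.863 × 42.0 = 3.99×10⁻³ Pa/m
Isobar spacing: Δn = ΔP/|∂P/∂n| = 400 Pa / 3.99×10⁻³ Pa/m = 100291 m ≈ 100 km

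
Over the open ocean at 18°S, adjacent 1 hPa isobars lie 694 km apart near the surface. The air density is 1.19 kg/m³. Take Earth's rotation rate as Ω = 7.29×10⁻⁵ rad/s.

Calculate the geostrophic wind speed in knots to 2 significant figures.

5.2 knots

Coriolis parameter at 18°S:
f = 2Ω sin φ = 2 × 7.29×10⁻⁵ × sin 18° = 4.51×10⁻⁵ s⁻¹
Pressure gradient: |∂P/∂n| = 100 Pa / 694000 m = 1.44×10⁻⁴ Pa/m
Geostrophic balance (pressure-gradient force = Coriolis force):
V_g = (1/(fρ)) |∂P/∂n| = 1.44×10⁻⁴ / (4.51×10⁻⁵ × 1.19) = 2.69 m/s
Converting: 2.69 m/s × 1.944 = 5.2 knots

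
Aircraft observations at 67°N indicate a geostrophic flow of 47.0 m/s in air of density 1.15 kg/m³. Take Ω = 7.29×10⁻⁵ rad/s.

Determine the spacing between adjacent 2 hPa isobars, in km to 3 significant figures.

27.6 km

Coriolis parameter at 67°N:
f = 2Ω sin φ = 2 × 7.29×10⁻⁵ × sin 67° = 1.34×10⁻⁴ s⁻¹
Geostrophic balance rearranged: |∂P/∂n| = f ρ V_g
|∂P/∂n| = 1.34×10⁻⁴ × 1.15 × 47.0 = 7.25×10⁻³ Pa/m
Isobar spacing: Δn = ΔP/|∂P/∂n| = 200 Pa / 7.25×10⁻³ Pa/m = 27571 m ≈ 27.6 km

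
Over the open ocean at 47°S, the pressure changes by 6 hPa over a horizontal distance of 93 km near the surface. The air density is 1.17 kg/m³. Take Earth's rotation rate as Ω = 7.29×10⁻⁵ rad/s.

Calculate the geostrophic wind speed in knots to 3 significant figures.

Coriolis parameter at 47°S:
f = 2Ω sin φ = 2 × 7.29×10⁻⁵ × sin 47° = 1.07×10⁻⁴ s⁻¹
Pressure gradient: |∂P/∂n| = 600 Pa / 93000 m = 6.45×10⁻³ Pa/m
Geostrophic balance (pressure-gradient force = Coriolis force):
V_g = (1/(fρ)) |∂P/∂n| = 6.45×10⁻³ / (1.07×10⁻⁴ × 1.17) = 51.7 m/s
Converting: 51.7 m/s × 1.944 = 101 knots

101 knots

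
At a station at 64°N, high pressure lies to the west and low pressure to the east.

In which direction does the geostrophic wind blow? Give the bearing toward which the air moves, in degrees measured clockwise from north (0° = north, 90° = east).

180°

The pressure-gradient force points toward the east (bearing 090°).
Geostrophic balance: in the Northern Hemisphere the Coriolis force deflects motion to the right, so the geostrophic wind blows 90° to the right of the pressure-gradient force (low pressure on the left).
Rotating 090° by 90° clockwise gives 180° — the wind blows toward the south.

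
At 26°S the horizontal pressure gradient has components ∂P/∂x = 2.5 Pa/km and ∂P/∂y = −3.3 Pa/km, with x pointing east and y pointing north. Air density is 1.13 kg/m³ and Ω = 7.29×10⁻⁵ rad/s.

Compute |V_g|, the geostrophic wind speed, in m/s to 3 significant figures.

57.3 m/s

Coriolis parameter at 26°S:
f = 2Ω sin φ = 2 × 7.29×10⁻⁵ × sin 26° = 6.39×10⁻⁵ s⁻¹
In the Southern Hemisphere f is negative: f = −6.39×10⁻⁵ s⁻¹.
Component geostrophic relations (x east, y north):
u_g = −(1/(fρ)) ∂P/∂y,  v_g = (1/(fρ)) ∂P/∂x
u_g = −(−3.3×10⁻³)/(−6.39×10⁻⁵ × 1.13) = −45.7 m/s;  v_g = (2.5×10⁻³)/(−6.39×10⁻⁵ × 1.13) = −34.6 m/s
|V_g| = √(u_g² + v_g²) = 57.3 m/s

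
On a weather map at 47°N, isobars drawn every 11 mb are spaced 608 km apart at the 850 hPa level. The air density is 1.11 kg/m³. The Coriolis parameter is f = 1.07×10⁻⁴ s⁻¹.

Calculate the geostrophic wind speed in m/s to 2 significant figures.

Pressure gradient: |∂P/∂n| = 1100 Pa / 608000 m = 1.81×10⁻³ Pa/m
Geostrophic balance (pressure-gradient force = Coriolis force):
V_g = (1/(fρ)) |∂P/∂n| = 1.81×10⁻³ / (1.07×10⁻⁴ × 1.11) = 15.2 m/s

15 m/s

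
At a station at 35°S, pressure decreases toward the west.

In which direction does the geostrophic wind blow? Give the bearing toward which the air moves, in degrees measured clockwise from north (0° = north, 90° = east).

180°

The pressure-gradient force points toward the west (bearing 270°).
Geostrophic balance: in the Southern Hemisphere the Coriolis force deflects motion to the left, so the geostrophic wind blows 90° to the left of the pressure-gradient force (low pressure on the right).
Rotating 270° by 90° counterclockwise gives 180° — the wind blows toward the south.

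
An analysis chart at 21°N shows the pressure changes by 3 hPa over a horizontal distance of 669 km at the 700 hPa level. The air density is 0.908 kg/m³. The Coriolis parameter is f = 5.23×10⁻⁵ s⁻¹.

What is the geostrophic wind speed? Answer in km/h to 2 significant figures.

34 km/h

Pressure gradient: |∂P/∂n| = 300 Pa / 669000 m = 4.48×10⁻⁴ Pa/m
Geostrophic balance (pressure-gradient force = Coriolis force):
V_g = (1/(fρ)) |∂P/∂n| = 4.48×10⁻⁴ / (5.23×10⁻⁵ × 0.908) = 9.44 m/s
Converting: 9.44 m/s × 3.6 = 34 km/h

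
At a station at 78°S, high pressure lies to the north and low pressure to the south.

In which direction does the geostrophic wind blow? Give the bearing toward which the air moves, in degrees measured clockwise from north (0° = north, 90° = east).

The pressure-gradient force points toward the south (bearing 180°).
Geostrophic balance: in the Southern Hemisphere the Coriolis force deflects motion to the left, so the geostrophic wind blows 90° to the left of the pressure-gradient force (low pressure on the right).
Rotating 180° by 90° counterclockwise gives 090° — the wind blows toward the east.

090°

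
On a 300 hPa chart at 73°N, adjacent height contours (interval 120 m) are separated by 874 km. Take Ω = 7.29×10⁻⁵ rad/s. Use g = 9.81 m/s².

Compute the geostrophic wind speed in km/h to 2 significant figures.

35 km/h

Coriolis parameter at 73°N:
f = 2Ω sin φ = 2 × 7.29×10⁻⁵ × sin 73° = 1.39×10⁻⁴ s⁻¹
Height gradient: |∂Z/∂n| = 120 m / 874000 m = 1.37×10⁻⁴
On a pressure surface, geostrophic balance gives V_g = (g/f)|∂Z/∂n|:
V_g = 9.81 × 1.37×10⁻⁴ / 1.39×10⁻⁴ = 9.66 m/s
Converting: 9.66 m/s × 3.6 = 35 km/h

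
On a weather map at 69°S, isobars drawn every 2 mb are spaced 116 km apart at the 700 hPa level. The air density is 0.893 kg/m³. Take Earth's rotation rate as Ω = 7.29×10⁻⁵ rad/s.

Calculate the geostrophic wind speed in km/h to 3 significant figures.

51.1 km/h

Coriolis parameter at 69°S:
f = 2Ω sin φ = 2 × 7.29×10⁻⁵ × sin 69° = 1.36×10⁻⁴ s⁻¹
Pressure gradient: |∂P/∂n| = 200 Pa / 116000 m = 1.72×10⁻³ Pa/m
Geostrophic balance (pressure-gradient force = Coriolis force):
V_g = (1/(fρ)) |∂P/∂n| = 1.72×10⁻³ / (1.36×10⁻⁴ × 0.893) = 14.2 m/s
Converting: 14.2 m/s × 3.6 = 51.1 km/h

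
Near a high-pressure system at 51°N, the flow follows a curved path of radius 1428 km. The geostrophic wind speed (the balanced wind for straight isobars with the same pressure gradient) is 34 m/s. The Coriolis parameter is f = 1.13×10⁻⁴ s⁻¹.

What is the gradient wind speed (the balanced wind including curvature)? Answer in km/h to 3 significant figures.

175 km/h

Around a high, pressure-gradient force acts outward with centrifugal, so Coriolis balances both:
fV = (1/ρ)|∂P/∂n| + V²/R  →  V² − fR·V + fR·V_g = 0
With fR = 1.13×10⁻⁴ × 1428×10³ m = 161 m/s:
V = [fR − √((fR)² − 4 fR V_g)]/2 = [161 − √(161² − 4×161×34)]/2 = 48.7 m/s
Supergeostrophic (V > V_g = 34 m/s), as expected around a high.
Converting: 48.7 m/s × 3.6 = 175 km/h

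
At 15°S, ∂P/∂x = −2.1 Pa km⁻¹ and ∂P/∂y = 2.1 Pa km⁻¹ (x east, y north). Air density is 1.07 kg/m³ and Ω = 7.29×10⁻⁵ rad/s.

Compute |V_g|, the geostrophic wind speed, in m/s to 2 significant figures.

74 m/s

Coriolis parameter at 15°S:
f = 2Ω sin φ = 2 × 7.29×10⁻⁵ × sin 15° = 3.77×10⁻⁵ s⁻¹
In the Southern Hemisphere f is negative: f = −3.77×10⁻⁵ s⁻¹.
Component geostrophic relations (x east, y north):
u_g = −(1/(fρ)) ∂P/∂y,  v_g = (1/(fρ)) ∂P/∂x
u_g = −(2.1×10⁻³)/(−3.77×10⁻⁵ × 1.07) = 52.0 m/s;  v_g = (−2.1×10⁻³)/(−3.77×10⁻⁵ × 1.07) = 52.0 m/s
|V_g| = √(u_g² + v_g²) = 73.6 m/s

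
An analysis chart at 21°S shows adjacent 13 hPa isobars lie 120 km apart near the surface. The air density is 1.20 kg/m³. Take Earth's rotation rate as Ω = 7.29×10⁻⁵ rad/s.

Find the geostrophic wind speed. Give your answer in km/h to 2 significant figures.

Coriolis parameter at 21°S:
f = 2Ω sin φ = 2 × 7.29×10⁻⁵ × sin 21° = 5.23×10⁻⁵ s⁻¹
Pressure gradient: |∂P/∂n| = 1300 Pa / 120000 m = 1.08×10⁻² Pa/m
Geostrophic balance (pressure-gradient force = Coriolis force):
V_g = (1/(fρ)) |∂P/∂n| = 1.08×10⁻² / (5.23×10⁻⁵ × 1.20) = 173 m/s
Converting: 173 m/s × 3.6 = 620 km/h

620 km/h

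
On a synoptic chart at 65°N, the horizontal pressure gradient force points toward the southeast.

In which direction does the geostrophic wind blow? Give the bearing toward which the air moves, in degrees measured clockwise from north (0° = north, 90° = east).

225°

The pressure-gradient force points toward the southeast (bearing 135°).
Geostrophic balance: in the Northern Hemisphere the Coriolis force deflects motion to the right, so the geostrophic wind blows 90° to the right of the pressure-gradient force (low pressure on the left).
Rotating 135° by 90° clockwise gives 225° — the wind blows toward the southwest.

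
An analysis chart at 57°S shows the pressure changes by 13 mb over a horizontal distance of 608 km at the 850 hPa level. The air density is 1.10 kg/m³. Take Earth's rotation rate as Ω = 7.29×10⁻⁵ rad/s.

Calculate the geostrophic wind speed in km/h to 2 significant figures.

57 km/h

Coriolis parameter at 57°S:
f = 2Ω sin φ = 2 × 7.29×10⁻⁵ × sin 57° = 1.22×10⁻⁴ s⁻¹
Pressure gradient: |∂P/∂n| = 1300 Pa / 608000 m = 2.14×10⁻³ Pa/m
Geostrophic balance (pressure-gradient force = Coriolis force):
V_g = (1/(fρ)) |∂P/∂n| = 2.14×10⁻³ / (1.22×10⁻⁴ × 1.10) = 15.9 m/s
Converting: 15.9 m/s × 3.6 = 57 km/h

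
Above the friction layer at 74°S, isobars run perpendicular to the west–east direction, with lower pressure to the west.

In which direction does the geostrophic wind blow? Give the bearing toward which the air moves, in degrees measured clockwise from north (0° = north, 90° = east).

The pressure-gradient force points toward the west (bearing 270°).
Geostrophic balance: in the Southern Hemisphere the Coriolis force deflects motion to the left, so the geostrophic wind blows 90° to the left of the pressure-gradient force (low pressure on the right).
Rotating 270° by 90° counterclockwise gives 180° — the wind blows toward the south.

180°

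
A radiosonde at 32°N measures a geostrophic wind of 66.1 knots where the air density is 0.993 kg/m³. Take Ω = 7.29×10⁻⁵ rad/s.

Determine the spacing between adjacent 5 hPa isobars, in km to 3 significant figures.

192 km

Coriolis parameter at 32°N:
f = 2Ω sin φ = 2 × 7.29×10⁻⁵ × sin 32° = 7.73×10⁻⁵ s⁻¹
Wind speed in SI: 66.1 knots = 34.0 m/s
Geostrophic balance rearranged: |∂P/∂n| = f ρ V_g
|∂P/∂n| = 7.73×10⁻⁵ × 0.993 × 34.0 = 2.61×10⁻³ Pa/m
Isobar spacing: Δn = ΔP/|∂P/∂n| = 500 Pa / 2.61×10⁻³ Pa/m = 191652 m ≈ 192 km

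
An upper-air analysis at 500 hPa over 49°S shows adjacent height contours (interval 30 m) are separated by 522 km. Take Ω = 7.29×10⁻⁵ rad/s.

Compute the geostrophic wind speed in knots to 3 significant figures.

Coriolis parameter at 49°S:
f = 2Ω sin φ = 2 × 7.29×10⁻⁵ × sin 49° = 1.10×10⁻⁴ s⁻¹
Height gradient: |∂Z/∂n| = 30 m / 522000 m = 5.75×10⁻⁵
On a pressure surface, geostrophic balance gives V_g = (g/f)|∂Z/∂n|:
V_g = 9.81 × 5.75×10⁻⁵ / 1.10×10⁻⁴ = 5.12 m/s
Converting: 5.12 m/s × 1.944 = 9.96 knots

9.96 knots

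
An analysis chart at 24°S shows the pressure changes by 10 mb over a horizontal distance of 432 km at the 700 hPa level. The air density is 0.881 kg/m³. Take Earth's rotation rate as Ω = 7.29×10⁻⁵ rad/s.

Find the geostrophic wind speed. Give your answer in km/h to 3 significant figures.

Coriolis parameter at 24°S:
f = 2Ω sin φ = 2 × 7.29×10⁻⁵ × sin 24° = 5.93×10⁻⁵ s⁻¹
Pressure gradient: |∂P/∂n| = 1000 Pa / 432000 m = 2.31×10⁻³ Pa/m
Geostrophic balance (pressure-gradient force = Coriolis force):
V_g = (1/(fρ)) |∂P/∂n| = 2.31×10⁻³ / (5.93×10⁻⁵ × 0.881) = 44.3 m/s
Converting: 44.3 m/s × 3.6 = 160 km/h

160 km/h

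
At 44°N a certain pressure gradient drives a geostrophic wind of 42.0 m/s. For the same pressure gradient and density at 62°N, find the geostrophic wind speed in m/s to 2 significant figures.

33 m/s

With the same pressure gradient and density, V_g ∝ 1/f ∝ 1/sin φ.
V₂ = V₁ · sin φ₁ / sin φ₂ = 42.0 × sin 44° / sin 62°
V₂ = 42.0 × 0.6947/0.8829 = 33 m/s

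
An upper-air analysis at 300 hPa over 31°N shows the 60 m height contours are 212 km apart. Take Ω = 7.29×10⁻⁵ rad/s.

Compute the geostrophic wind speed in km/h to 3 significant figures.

133 km/h

Coriolis parameter at 31°N:
f = 2Ω sin φ = 2 × 7.29×10⁻⁵ × sin 31° = 7.51×10⁻⁵ s⁻¹
Height gradient: |∂Z/∂n| = 60 m / 212000 m = 2.83×10⁻⁴
On a pressure surface, geostrophic balance gives V_g = (g/f)|∂Z/∂n|:
V_g = 9.81 × 2.83×10⁻⁴ / 7.51×10⁻⁵ = 37.0 m/s
Converting: 37.0 m/s × 3.6 = 133 km/h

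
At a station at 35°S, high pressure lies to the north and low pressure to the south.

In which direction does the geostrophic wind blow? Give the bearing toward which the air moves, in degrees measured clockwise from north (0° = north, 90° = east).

090°

The pressure-gradient force points toward the south (bearing 180°).
Geostrophic balance: in the Southern Hemisphere the Coriolis force deflects motion to the left, so the geostrophic wind blows 90° to the left of the pressure-gradient force (low pressure on the right).
Rotating 180° by 90° counterclockwise gives 090° — the wind blows toward the east.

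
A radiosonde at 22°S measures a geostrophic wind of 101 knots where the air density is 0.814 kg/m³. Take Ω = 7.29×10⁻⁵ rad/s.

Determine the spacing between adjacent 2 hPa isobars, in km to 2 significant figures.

87 km

Coriolis parameter at 22°S:
f = 2Ω sin φ = 2 × 7.29×10⁻⁵ × sin 22° = 5.46×10⁻⁵ s⁻¹
Wind speed in SI: 101 knots = 52.0 m/s
Geostrophic balance rearranged: |∂P/∂n| = f ρ V_g
|∂P/∂n| = 5.46×10⁻⁵ × 0.814 × 52.0 = 2.31×10⁻³ Pa/m
Isobar spacing: Δn = ΔP/|∂P/∂n| = 200 Pa / 2.31×10⁻³ Pa/m = 86579 m ≈ 87 km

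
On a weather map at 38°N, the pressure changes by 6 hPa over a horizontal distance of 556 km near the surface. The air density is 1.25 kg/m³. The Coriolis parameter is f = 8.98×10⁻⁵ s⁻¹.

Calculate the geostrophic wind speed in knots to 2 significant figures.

19 knots

Pressure gradient: |∂P/∂n| = 600 Pa / 556000 m = 1.08×10⁻³ Pa/m
Geostrophic balance (pressure-gradient force = Coriolis force):
V_g = (1/(fρ)) |∂P/∂n| = 1.08×10⁻³ / (8.98×10⁻⁵ × 1.25) = 9.61 m/s
Converting: 9.61 m/s × 1.944 = 19 knots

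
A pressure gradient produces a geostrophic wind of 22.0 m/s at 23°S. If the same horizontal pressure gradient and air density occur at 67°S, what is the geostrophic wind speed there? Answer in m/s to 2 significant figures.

9.3 m/s

With the same pressure gradient and density, V_g ∝ 1/f ∝ 1/sin φ.
V₂ = V₁ · sin φ₁ / sin φ₂ = 22.0 × sin 23° / sin 67°
V₂ = 22.0 × 0.3907/0.9205 = 9.3 m/s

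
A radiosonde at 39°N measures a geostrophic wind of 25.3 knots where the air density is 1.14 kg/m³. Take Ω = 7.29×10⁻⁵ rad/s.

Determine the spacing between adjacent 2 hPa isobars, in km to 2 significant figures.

Coriolis parameter at 39°N:
f = 2Ω sin φ = 2 × 7.29×10⁻⁵ × sin 39° = 9.18×10⁻⁵ s⁻¹
Wind speed in SI: 25.3 knots = 13.0 m/s
Geostrophic balance rearranged: |∂P/∂n| = f ρ V_g
|∂P/∂n| = 9.18×10⁻⁵ × 1.14 × 13.0 = 1.36×10⁻³ Pa/m
Isobar spacing: Δn = ΔP/|∂P/∂n| = 200 Pa / 1.36×10⁻³ Pa/m = 146905 m ≈ 150 km

150 km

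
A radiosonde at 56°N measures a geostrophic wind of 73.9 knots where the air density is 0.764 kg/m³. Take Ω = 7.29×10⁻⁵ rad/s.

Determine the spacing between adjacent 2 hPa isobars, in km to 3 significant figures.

57.0 km

Coriolis parameter at 56°N:
f = 2Ω sin φ = 2 × 7.29×10⁻⁵ × sin 56° = 1.21×10⁻⁴ s⁻¹
Wind speed in SI: 73.9 knots = 38.0 m/s
Geostrophic balance rearranged: |∂P/∂n| = f ρ V_g
|∂P/∂n| = 1.21×10⁻⁴ × 0.764 × 38.0 = 3.51×10⁻³ Pa/m
Isobar spacing: Δn = ΔP/|∂P/∂n| = 200 Pa / 3.51×10⁻³ Pa/m = 56967 m ≈ 57.0 km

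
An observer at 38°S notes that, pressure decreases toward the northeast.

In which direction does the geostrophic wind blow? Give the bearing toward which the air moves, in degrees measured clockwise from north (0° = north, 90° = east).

The pressure-gradient force points toward the northeast (bearing 045°).
Geostrophic balance: in the Southern Hemisphere the Coriolis force deflects motion to the left, so the geostrophic wind blows 90° to the left of the pressure-gradient force (low pressure on the right).
Rotating 045° by 90° counterclockwise gives 315° — the wind blows toward the northwest.

315°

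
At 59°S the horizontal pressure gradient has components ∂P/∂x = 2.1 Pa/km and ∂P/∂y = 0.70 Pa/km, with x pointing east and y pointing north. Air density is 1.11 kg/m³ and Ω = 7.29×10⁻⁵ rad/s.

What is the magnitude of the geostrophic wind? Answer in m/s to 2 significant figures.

Coriolis parameter at 59°S:
f = 2Ω sin φ = 2 × 7.29×10⁻⁵ × sin 59° = 1.25×10⁻⁴ s⁻¹
In the Southern Hemisphere f is negative: f = −1.25×10⁻⁴ s⁻¹.
Component geostrophic relations (x east, y north):
u_g = −(1/(fρ)) ∂P/∂y,  v_g = (1/(fρ)) ∂P/∂x
u_g = −(0.70×10⁻³)/(−1.25×10⁻⁴ × 1.11) = 5.05 m/s;  v_g = (2.1×10⁻³)/(−1.25×10⁻⁴ × 1.11) = −15.1 m/s
|V_g| = √(u_g² + v_g²) = 16.0 m/s

16 m/s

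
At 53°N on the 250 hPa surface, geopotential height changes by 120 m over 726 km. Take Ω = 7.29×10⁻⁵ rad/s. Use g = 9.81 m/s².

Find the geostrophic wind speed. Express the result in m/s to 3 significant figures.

13.9 m/s

Coriolis parameter at 53°N:
f = 2Ω sin φ = 2 × 7.29×10⁻⁵ × sin 53° = 1.16×10⁻⁴ s⁻¹
Height gradient: |∂Z/∂n| = 120 m / 726000 m = 1.65×10⁻⁴
On a pressure surface, geostrophic balance gives V_g = (g/f)|∂Z/∂n|:
V_g = 9.81 × 1.65×10⁻⁴ / 1.16×10⁻⁴ = 13.9 m/s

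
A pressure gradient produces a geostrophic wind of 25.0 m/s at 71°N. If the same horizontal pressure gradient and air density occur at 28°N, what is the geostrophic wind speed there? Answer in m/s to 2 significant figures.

50 m/s

With the same pressure gradient and density, V_g ∝ 1/f ∝ 1/sin φ.
V₂ = V₁ · sin φ₁ / sin φ₂ = 25.0 × sin 71° / sin 28°
V₂ = 25.0 × 0.9455/0.4695 = 50 m/s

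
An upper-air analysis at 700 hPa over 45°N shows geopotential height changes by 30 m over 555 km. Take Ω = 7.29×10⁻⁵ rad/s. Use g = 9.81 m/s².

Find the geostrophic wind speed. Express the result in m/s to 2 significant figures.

5.1 m/s

Coriolis parameter at 45°N:
f = 2Ω sin φ = 2 × 7.29×10⁻⁵ × sin 45° = 1.03×10⁻⁴ s⁻¹
Height gradient: |∂Z/∂n| = 30 m / 555000 m = 5.41×10⁻⁵
On a pressure surface, geostrophic balance gives V_g = (g/f)|∂Z/∂n|:
V_g = 9.81 × 5.41×10⁻⁵ / 1.03×10⁻⁴ = 5.14 m/s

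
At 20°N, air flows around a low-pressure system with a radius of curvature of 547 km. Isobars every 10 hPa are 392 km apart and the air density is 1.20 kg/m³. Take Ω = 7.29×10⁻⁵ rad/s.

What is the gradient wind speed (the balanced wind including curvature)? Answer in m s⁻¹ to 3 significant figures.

23.1 m s⁻¹

Coriolis parameter at 20°N:
f = 2Ω sin φ = 2 × 7.29×10⁻⁵ × sin 20° = 4.99×10⁻⁵ s⁻¹
Pressure gradient: |∂P/∂n| = 1000 Pa / 392000 m = 2.55×10⁻³ Pa/m
Geostrophic speed: V_g = |∂P/∂n|/(fρ) = 2.55×10⁻³/(4.99×10⁻⁵ × 1.20) = 42.6 m/s
Around a low, centrifugal force acts outward with Coriolis, so pressure-gradient force balances both:
(1/ρ)|∂P/∂n| = fV + V²/R  →  V² + fR·V − fR·V_g = 0
With fR = 4.99×10⁻⁵ × 547×10³ m = 27.3 m/s:
V = [−fR + √((fR)² + 4 fR V_g)]/2 = [−27.3 + √(27.3² + 4×27.3×42.6)]/2 = 23.1 m/s
Subgeostrophic (V < V_g = 42.6 m/s), as expected around a low.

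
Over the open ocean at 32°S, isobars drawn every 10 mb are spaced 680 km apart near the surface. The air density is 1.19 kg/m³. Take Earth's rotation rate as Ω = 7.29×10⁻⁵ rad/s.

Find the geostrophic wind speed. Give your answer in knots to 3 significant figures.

31.1 knots

Coriolis parameter at 32°S:
f = 2Ω sin φ = 2 × 7.29×10⁻⁵ × sin 32° = 7.73×10⁻⁵ s⁻¹
Pressure gradient: |∂P/∂n| = 1000 Pa / 680000 m = 1.47×10⁻³ Pa/m
Geostrophic balance (pressure-gradient force = Coriolis force):
V_g = (1/(fρ)) |∂P/∂n| = 1.47×10⁻³ / (7.73×10⁻⁵ × 1.19) = 16.0 m/s
Converting: 16.0 m/s × 1.944 = 31.1 knots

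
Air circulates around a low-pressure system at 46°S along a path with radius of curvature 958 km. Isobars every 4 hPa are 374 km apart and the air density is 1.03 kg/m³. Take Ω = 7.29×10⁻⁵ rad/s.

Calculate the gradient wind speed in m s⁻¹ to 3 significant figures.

Coriolis parameter at 46°S:
f = 2Ω sin φ = 2 × 7.29×10⁻⁵ × sin 46° = 1.05×10⁻⁴ s⁻¹
Pressure gradient: |∂P/∂n| = 400 Pa / 374000 m = 1.07×10⁻³ Pa/m
Geostrophic speed: V_g = |∂P/∂n|/(fρ) = 1.07×10⁻³/(1.05×10⁻⁴ × 1.03) = 9.90 m/s
Around a low, centrifugal force acts outward with Coriolis, so pressure-gradient force balances both:
(1/ρ)|∂P/∂n| = fV + V²/R  →  V² + fR·V − fR·V_g = 0
With fR = 1.05×10⁻⁴ × 958×10³ m = 100 m/s:
V = [−fR + √((fR)² + 4 fR V_g)]/2 = [−100 + √(100² + 4×100×9.9)]/2 = 9.08 m/s
Subgeostrophic (V < V_g = 9.9 m/s), as expected around a low.

9.08 m s⁻¹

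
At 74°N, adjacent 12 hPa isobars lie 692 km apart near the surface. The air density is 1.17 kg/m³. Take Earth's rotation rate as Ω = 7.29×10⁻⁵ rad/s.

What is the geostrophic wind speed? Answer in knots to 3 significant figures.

Coriolis parameter at 74°N:
f = 2Ω sin φ = 2 × 7.29×10⁻⁵ × sin 74° = 1.40×10⁻⁴ s⁻¹
Pressure gradient: |∂P/∂n| = 1200 Pa / 692000 m = 1.73×10⁻³ Pa/m
Geostrophic balance (pressure-gradient force = Coriolis force):
V_g = (1/(fρ)) |∂P/∂n| = 1.73×10⁻³ / (1.40×10⁻⁴ × 1.17) = 10.6 m/s
Converting: 10.6 m/s × 1.944 = 20.6 knots

20.6 knots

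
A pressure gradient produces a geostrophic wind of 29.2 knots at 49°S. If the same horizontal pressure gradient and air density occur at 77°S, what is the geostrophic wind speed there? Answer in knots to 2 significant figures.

With the same pressure gradient and density, V_g ∝ 1/f ∝ 1/sin φ.
V₂ = V₁ · sin φ₁ / sin φ₂ = 29.2 × sin 49° / sin 77°
V₂ = 29.2 × 0.7547/0.9744 = 23 knots

23 knots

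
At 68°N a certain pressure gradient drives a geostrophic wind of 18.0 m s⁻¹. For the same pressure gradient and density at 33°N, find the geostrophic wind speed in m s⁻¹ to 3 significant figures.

With the same pressure gradient and density, V_g ∝ 1/f ∝ 1/sin φ.
V₂ = V₁ · sin φ₁ / sin φ₂ = 18.0 × sin 68° / sin 33°
V₂ = 18.0 × 0.9272/0.5446 = 30.6 m s⁻¹

30.6 m s⁻¹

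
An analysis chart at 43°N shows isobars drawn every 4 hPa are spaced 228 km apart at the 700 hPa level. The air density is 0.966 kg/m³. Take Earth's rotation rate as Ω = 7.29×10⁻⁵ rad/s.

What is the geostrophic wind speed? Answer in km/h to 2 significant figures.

Coriolis parameter at 43°N:
f = 2Ω sin φ = 2 × 7.29×10⁻⁵ × sin 43° = 9.94×10⁻⁵ s⁻¹
Pressure gradient: |∂P/∂n| = 400 Pa / 228000 m = 1.75×10⁻³ Pa/m
Geostrophic balance (pressure-gradient force = Coriolis force):
V_g = (1/(fρ)) |∂P/∂n| = 1.75×10⁻³ / (9.94×10⁻⁵ × 0.966) = 18.3 m/s
Converting: 18.3 m/s × 3.6 = 66 km/h

66 km/h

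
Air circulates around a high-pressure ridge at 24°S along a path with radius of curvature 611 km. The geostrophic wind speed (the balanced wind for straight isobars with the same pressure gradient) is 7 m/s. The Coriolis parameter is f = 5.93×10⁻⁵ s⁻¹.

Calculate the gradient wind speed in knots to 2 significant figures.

18 knots

Around a high, pressure-gradient force acts outward with centrifugal, so Coriolis balances both:
fV = (1/ρ)|∂P/∂n| + V²/R  →  V² − fR·V + fR·V_g = 0
With fR = 5.93×10⁻⁵ × 611×10³ m = 36.2 m/s:
V = [fR − √((fR)² − 4 fR V_g)]/2 = [36.2 − √(36.2² − 4×36.2×7)]/2 = 9.48 m/s
Supergeostrophic (V > V_g = 7 m/s), as expected around a high.
Converting: 9.48 m/s × 1.944 = 18 knots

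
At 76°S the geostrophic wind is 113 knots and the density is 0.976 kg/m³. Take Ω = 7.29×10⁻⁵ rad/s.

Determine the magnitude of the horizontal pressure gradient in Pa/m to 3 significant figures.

Coriolis parameter at 76°S:
f = 2Ω sin φ = 2 × 7.29×10⁻⁵ × sin 76° = 1.41×10⁻⁴ s⁻¹
Wind speed in SI: 113 knots = 58.1 m/s
Geostrophic balance rearranged: |∂P/∂n| = f ρ V_g
|∂P/∂n| = 1.41×10⁻⁴ × 0.976 × 58.1 = 8.03×10⁻³ Pa/m

8.03×10⁻³ Pa/m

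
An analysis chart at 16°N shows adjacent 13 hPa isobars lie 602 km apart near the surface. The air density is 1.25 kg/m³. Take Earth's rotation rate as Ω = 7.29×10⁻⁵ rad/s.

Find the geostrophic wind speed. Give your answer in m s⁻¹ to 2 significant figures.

43 m s⁻¹

Coriolis parameter at 16°N:
f = 2Ω sin φ = 2 × 7.29×10⁻⁵ × sin 16° = 4.02×10⁻⁵ s⁻¹
Pressure gradient: |∂P/∂n| = 1300 Pa / 602000 m = 2.16×10⁻³ Pa/m
Geostrophic balance (pressure-gradient force = Coriolis force):
V_g = (1/(fρ)) |∂P/∂n| = 2.16×10⁻³ / (4.02×10⁻⁵ × 1.25) = 43.0 m/s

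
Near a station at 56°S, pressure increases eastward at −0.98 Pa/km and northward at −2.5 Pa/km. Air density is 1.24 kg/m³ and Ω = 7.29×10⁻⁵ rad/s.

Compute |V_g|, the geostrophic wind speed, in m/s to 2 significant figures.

18 m/s

Coriolis parameter at 56°S:
f = 2Ω sin φ = 2 × 7.29×10⁻⁵ × sin 56° = 1.21×10⁻⁴ s⁻¹
In the Southern Hemisphere f is negative: f = −1.21×10⁻⁴ s⁻¹.
Component geostrophic relations (x east, y north):
u_g = −(1/(fρ)) ∂P/∂y,  v_g = (1/(fρ)) ∂P/∂x
u_g = −(−2.5×10⁻³)/(−1.21×10⁻⁴ × 1.24) = −16.7 m/s;  v_g = (−0.98×10⁻³)/(−1.21×10⁻⁴ × 1.24) = 6.54 m/s
|V_g| = √(u_g² + v_g²) = 17.9 m/s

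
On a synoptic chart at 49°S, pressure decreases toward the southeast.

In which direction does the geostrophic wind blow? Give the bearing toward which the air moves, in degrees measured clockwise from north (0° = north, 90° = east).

045°

The pressure-gradient force points toward the southeast (bearing 135°).
Geostrophic balance: in the Southern Hemisphere the Coriolis force deflects motion to the left, so the geostrophic wind blows 90° to the left of the pressure-gradient force (low pressure on the right).
Rotating 135° by 90° counterclockwise gives 045° — the wind blows toward the northeast.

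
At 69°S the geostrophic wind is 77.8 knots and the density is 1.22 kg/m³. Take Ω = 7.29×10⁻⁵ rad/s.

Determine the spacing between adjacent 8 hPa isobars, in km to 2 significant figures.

Coriolis parameter at 69°S:
f = 2Ω sin φ = 2 × 7.29×10⁻⁵ × sin 69° = 1.36×10⁻⁴ s⁻¹
Wind speed in SI: 77.8 knots = 40.0 m/s
Geostrophic balance rearranged: |∂P/∂n| = f ρ V_g
|∂P/∂n| = 1.36×10⁻⁴ × 1.22 × 40.0 = 6.65×10⁻³ Pa/m
Isobar spacing: Δn = ΔP/|∂P/∂n| = 800 Pa / 6.65×10⁻³ Pa/m = 120366 m ≈ 120 km

120 km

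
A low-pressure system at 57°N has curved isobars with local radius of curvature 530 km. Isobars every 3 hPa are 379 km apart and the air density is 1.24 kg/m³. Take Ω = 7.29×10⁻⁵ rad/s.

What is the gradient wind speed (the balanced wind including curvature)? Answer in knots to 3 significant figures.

9.44 knots

Coriolis parameter at 57°N:
f = 2Ω sin φ = 2 × 7.29×10⁻⁵ × sin 57° = 1.22×10⁻⁴ s⁻¹
Pressure gradient: |∂P/∂n| = 300 Pa / 379000 m = 7.92×10⁻⁴ Pa/m
Geostrophic speed: V_g = |∂P/∂n|/(fρ) = 7.92×10⁻⁴/(1.22×10⁻⁴ × 1.24) = 5.22 m/s
Around a low, centrifugal force acts outward with Coriolis, so pressure-gradient force balances both:
(1/ρ)|∂P/∂n| = fV + V²/R  →  V² + fR·V − fR·V_g = 0
With fR = 1.22×10⁻⁴ × 530×10³ m = 64.8 m/s:
V = [−fR + √((fR)² + 4 fR V_g)]/2 = [−64.8 + √(64.8² + 4×64.8×5.22)]/2 = 4.86 m/s
Subgeostrophic (V < V_g = 5.22 m/s), as expected around a low.
Converting: 4.86 m/s × 1.944 = 9.44 knots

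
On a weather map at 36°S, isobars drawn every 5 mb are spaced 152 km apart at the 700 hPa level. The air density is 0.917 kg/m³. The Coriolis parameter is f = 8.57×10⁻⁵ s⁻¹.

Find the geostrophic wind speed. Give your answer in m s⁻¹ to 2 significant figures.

Pressure gradient: |∂P/∂n| = 500 Pa / 152000 m = 3.29×10⁻³ Pa/m
Geostrophic balance (pressure-gradient force = Coriolis force):
V_g = (1/(fρ)) |∂P/∂n| = 3.29×10⁻³ / (8.57×10⁻⁵ × 0.917) = 41.9 m/s

42 m s⁻¹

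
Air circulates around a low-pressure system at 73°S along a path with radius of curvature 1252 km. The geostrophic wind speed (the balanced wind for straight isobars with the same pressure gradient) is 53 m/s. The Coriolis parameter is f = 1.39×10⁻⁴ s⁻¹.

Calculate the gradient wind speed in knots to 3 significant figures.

82.8 knots

Around a low, centrifugal force acts outward with Coriolis, so pressure-gradient force balances both:
(1/ρ)|∂P/∂n| = fV + V²/R  →  V² + fR·V − fR·V_g = 0
With fR = 1.39×10⁻⁴ × 1252×10³ m = 174 m/s:
V = [−fR + √((fR)² + 4 fR V_g)]/2 = [−174 + √(174² + 4×174×53)]/2 = 42.6 m/s
Subgeostrophic (V < V_g = 53 m/s), as expected around a low.
Converting: 42.6 m/s × 1.944 = 82.8 knots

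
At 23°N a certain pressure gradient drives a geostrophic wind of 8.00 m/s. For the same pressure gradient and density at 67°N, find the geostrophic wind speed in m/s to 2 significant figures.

3.4 m/s

With the same pressure gradient and density, V_g ∝ 1/f ∝ 1/sin φ.
V₂ = V₁ · sin φ₁ / sin φ₂ = 8.00 × sin 23° / sin 67°
V₂ = 8.00 × 0.3907/0.9205 = 3.4 m/s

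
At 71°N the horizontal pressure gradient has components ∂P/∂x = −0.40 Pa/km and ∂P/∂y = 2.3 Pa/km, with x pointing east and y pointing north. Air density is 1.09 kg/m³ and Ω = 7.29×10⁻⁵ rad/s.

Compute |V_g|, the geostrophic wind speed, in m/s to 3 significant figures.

Coriolis parameter at 71°N:
f = 2Ω sin φ = 2 × 7.29×10⁻⁵ × sin 71° = 1.38×10⁻⁴ s⁻¹
Component geostrophic relations (x east, y north):
u_g = −(1/(fρ)) ∂P/∂y,  v_g = (1/(fρ)) ∂P/∂x
u_g = −(2.3×10⁻³)/(1.38×10⁻⁴ × 1.09) = −15.3 m/s;  v_g = (−0.40×10⁻³)/(1.38×10⁻⁴ × 1.09) = −2.66 m/s
|V_g| = √(u_g² + v_g²) = 15.5 m/s

15.5 m/s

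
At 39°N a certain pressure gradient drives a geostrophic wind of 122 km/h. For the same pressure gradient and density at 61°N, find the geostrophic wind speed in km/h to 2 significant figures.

With the same pressure gradient and density, V_g ∝ 1/f ∝ 1/sin φ.
V₂ = V₁ · sin φ₁ / sin φ₂ = 122 × sin 39° / sin 61°
V₂ = 122 × 0.6293/0.8746 = 88 km/h

88 km/h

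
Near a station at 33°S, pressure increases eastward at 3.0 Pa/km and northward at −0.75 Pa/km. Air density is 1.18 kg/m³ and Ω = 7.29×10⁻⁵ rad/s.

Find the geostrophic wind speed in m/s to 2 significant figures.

Coriolis parameter at 33°S:
f = 2Ω sin φ = 2 × 7.29×10⁻⁵ × sin 33° = 7.94×10⁻⁵ s⁻¹
In the Southern Hemisphere f is negative: f = −7.94×10⁻⁵ s⁻¹.
Component geostrophic relations (x east, y north):
u_g = −(1/(fρ)) ∂P/∂y,  v_g = (1/(fρ)) ∂P/∂x
u_g = −(−0.75×10⁻³)/(−7.94×10⁻⁵ × 1.18) = −8.00 m/s;  v_g = (3.0×10⁻³)/(−7.94×10⁻⁵ × 1.18) = −32.0 m/s
|V_g| = √(u_g² + v_g²) = 33.0 m/s

33 m/s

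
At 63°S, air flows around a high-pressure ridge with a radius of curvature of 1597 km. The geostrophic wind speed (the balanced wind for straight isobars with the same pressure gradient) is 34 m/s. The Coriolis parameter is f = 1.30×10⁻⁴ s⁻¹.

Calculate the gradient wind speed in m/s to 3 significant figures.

Around a high, pressure-gradient force acts outward with centrifugal, so Coriolis balances both:
fV = (1/ρ)|∂P/∂n| + V²/R  →  V² − fR·V + fR·V_g = 0
With fR = 1.30×10⁻⁴ × 1597×10³ m = 208 m/s:
V = [fR − √((fR)² − 4 fR V_g)]/2 = [208 − √(208² − 4×208×34)]/2 = 42.8 m/s
Supergeostrophic (V > V_g = 34 m/s), as expected around a high.

42.8 m/s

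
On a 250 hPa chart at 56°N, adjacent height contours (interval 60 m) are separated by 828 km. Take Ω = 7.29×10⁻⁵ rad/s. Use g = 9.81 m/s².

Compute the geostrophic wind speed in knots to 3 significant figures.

Coriolis parameter at 56°N:
f = 2Ω sin φ = 2 × 7.29×10⁻⁵ × sin 56° = 1.21×10⁻⁴ s⁻¹
Height gradient: |∂Z/∂n| = 60 m / 828000 m = 7.25×10⁻⁵
On a pressure surface, geostrophic balance gives V_g = (g/f)|∂Z/∂n|:
V_g = 9.81 × 7.25×10⁻⁵ / 1.21×10⁻⁴ = 5.88 m/s
Converting: 5.88 m/s × 1.944 = 11.4 knots

11.4 knots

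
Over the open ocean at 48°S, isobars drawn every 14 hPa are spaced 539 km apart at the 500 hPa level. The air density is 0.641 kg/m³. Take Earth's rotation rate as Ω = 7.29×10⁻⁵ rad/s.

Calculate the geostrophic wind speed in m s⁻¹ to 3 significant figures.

37.4 m s⁻¹

Coriolis parameter at 48°S:
f = 2Ω sin φ = 2 × 7.29×10⁻⁵ × sin 48° = 1.08×10⁻⁴ s⁻¹
Pressure gradient: |∂P/∂n| = 1400 Pa / 539000 m = 2.60×10⁻³ Pa/m
Geostrophic balance (pressure-gradient force = Coriolis force):
V_g = (1/(fρ)) |∂P/∂n| = 2.60×10⁻³ / (1.08×10⁻⁴ × 0.641) = 37.4 m/s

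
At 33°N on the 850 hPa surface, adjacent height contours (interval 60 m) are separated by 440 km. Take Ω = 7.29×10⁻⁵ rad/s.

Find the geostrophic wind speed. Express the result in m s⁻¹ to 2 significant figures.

17 m s⁻¹

Coriolis parameter at 33°N:
f = 2Ω sin φ = 2 × 7.29×10⁻⁵ × sin 33° = 7.94×10⁻⁵ s⁻¹
Height gradient: |∂Z/∂n| = 60 m / 440000 m = 1.36×10⁻⁴
On a pressure surface, geostrophic balance gives V_g = (g/f)|∂Z/∂n|:
V_g = 9.81 × 1.36×10⁻⁴ / 7.94×10⁻⁵ = 16.8 m/s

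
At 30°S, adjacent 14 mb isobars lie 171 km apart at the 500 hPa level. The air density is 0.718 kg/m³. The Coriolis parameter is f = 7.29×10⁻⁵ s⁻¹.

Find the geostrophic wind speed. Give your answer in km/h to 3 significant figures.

563 km/h

Pressure gradient: |∂P/∂n| = 1400 Pa / 171000 m = 8.19×10⁻³ Pa/m
Geostrophic balance (pressure-gradient force = Coriolis force):
V_g = (1/(fρ)) |∂P/∂n| = 8.19×10⁻³ / (7.29×10⁻⁵ × 0.718) = 156 m/s
Converting: 156 m/s × 3.6 = 563 km/h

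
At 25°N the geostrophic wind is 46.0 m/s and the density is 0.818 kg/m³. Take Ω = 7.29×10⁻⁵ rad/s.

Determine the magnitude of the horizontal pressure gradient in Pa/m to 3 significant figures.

2.32×10⁻³ Pa/m

Coriolis parameter at 25°N:
f = 2Ω sin φ = 2 × 7.29×10⁻⁵ × sin 25° = 6.16×10⁻⁵ s⁻¹
Geostrophic balance rearranged: |∂P/∂n| = f ρ V_g
|∂P/∂n| = 6.16×10⁻⁵ × 0.818 × 46.0 = 2.32×10⁻³ Pa/m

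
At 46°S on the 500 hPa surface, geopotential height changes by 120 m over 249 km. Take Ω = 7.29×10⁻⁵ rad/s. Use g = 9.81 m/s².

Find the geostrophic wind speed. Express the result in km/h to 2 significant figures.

160 km/h

Coriolis parameter at 46°S:
f = 2Ω sin φ = 2 × 7.29×10⁻⁵ × sin 46° = 1.05×10⁻⁴ s⁻¹
Height gradient: |∂Z/∂n| = 120 m / 249000 m = 4.82×10⁻⁴
On a pressure surface, geostrophic balance gives V_g = (g/f)|∂Z/∂n|:
V_g = 9.81 × 4.82×10⁻⁴ / 1.05×10⁻⁴ = 45.1 m/s
Converting: 45.1 m/s × 3.6 = 160 km/h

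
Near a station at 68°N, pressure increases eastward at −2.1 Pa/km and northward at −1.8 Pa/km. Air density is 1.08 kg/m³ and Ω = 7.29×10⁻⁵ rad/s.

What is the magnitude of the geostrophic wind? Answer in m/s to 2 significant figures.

Coriolis parameter at 68°N:
f = 2Ω sin φ = 2 × 7.29×10⁻⁵ × sin 68° = 1.35×10⁻⁴ s⁻¹
Component geostrophic relations (x east, y north):
u_g = −(1/(fρ)) ∂P/∂y,  v_g = (1/(fρ)) ∂P/∂x
u_g = −(−1.8×10⁻³)/(1.35×10⁻⁴ × 1.08) = 12.3 m/s;  v_g = (−2.1×10⁻³)/(1.35×10⁻⁴ × 1.08) = −14.4 m/s
|V_g| = √(u_g² + v_g²) = 18.9 m/s

19 m/s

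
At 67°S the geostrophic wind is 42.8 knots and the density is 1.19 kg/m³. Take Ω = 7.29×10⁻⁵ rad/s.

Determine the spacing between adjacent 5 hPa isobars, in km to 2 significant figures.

Coriolis parameter at 67°S:
f = 2Ω sin φ = 2 × 7.29×10⁻⁵ × sin 67° = 1.34×10⁻⁴ s⁻¹
Wind speed in SI: 42.8 knots = 22.0 m/s
Geostrophic balance rearranged: |∂P/∂n| = f ρ V_g
|∂P/∂n| = 1.34×10⁻⁴ × 1.19 × 22.0 = 3.52×10⁻³ Pa/m
Isobar spacing: Δn = ΔP/|∂P/∂n| = 500 Pa / 3.52×10⁻³ Pa/m = 142186 m ≈ 140 km

140 km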